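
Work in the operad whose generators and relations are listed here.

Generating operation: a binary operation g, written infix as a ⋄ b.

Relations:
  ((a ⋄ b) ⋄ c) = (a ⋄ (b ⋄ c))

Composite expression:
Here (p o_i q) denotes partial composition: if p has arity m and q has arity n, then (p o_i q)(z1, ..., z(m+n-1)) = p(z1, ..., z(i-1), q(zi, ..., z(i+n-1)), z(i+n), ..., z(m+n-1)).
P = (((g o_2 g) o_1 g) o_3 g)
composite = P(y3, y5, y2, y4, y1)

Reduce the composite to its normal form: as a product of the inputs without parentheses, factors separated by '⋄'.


All parenthesizations of g agree; list the y-inputs left to right.
(y3 ⋄ y5) flattens to y3 ⋄ y5
(y2 ⋄ y4) flattens to y2 ⋄ y4
((y2 ⋄ y4) ⋄ y1) flattens to y2 ⋄ y4 ⋄ y1
((y3 ⋄ y5) ⋄ ((y2 ⋄ y4) ⋄ y1)) flattens to y3 ⋄ y5 ⋄ y2 ⋄ y4 ⋄ y1

y3 ⋄ y5 ⋄ y2 ⋄ y4 ⋄ y1


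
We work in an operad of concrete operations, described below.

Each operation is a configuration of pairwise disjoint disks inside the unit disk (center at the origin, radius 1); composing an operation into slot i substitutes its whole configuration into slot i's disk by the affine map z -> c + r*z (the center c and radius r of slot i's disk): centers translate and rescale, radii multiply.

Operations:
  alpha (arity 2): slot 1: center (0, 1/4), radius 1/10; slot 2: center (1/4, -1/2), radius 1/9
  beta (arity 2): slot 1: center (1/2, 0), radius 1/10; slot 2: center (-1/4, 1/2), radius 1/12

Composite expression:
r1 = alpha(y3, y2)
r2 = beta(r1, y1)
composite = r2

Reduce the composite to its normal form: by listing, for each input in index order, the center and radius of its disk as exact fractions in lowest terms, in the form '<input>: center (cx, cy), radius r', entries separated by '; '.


Nesting under beta composes maps z -> c + r*z down each y-path.
y3 passes through 2 substitutions, ending at center (1/2, 1/40), radius 1/100
y2 passes through 2 substitutions, ending at center (21/40, -1/20), radius 1/90
y1 passes through 1 substitution, ending at center (-1/4, 1/2), radius 1/12

y1: center (-1/4, 1/2), radius 1/12; y2: center (21/40, -1/20), radius 1/90; y3: center (1/2, 1/40), radius 1/100


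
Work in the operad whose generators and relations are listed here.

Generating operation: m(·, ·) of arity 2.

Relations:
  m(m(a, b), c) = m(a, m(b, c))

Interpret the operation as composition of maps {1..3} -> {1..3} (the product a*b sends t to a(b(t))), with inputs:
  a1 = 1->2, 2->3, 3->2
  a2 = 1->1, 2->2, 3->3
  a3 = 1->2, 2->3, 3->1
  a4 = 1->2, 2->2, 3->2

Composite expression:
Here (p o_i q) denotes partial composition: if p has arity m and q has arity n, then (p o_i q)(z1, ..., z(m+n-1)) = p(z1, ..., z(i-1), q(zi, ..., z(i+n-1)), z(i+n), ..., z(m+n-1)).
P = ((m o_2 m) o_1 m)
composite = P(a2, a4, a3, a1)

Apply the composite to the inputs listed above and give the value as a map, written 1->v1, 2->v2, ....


1->2, 2->2, 3->2

m(a2, a4) = 1->2, 2->2, 3->2
m(a3, a1) = 1->3, 2->1, 3->3
m(m(a2, a4), m(a3, a1)) = 1->2, 2->2, 3->2


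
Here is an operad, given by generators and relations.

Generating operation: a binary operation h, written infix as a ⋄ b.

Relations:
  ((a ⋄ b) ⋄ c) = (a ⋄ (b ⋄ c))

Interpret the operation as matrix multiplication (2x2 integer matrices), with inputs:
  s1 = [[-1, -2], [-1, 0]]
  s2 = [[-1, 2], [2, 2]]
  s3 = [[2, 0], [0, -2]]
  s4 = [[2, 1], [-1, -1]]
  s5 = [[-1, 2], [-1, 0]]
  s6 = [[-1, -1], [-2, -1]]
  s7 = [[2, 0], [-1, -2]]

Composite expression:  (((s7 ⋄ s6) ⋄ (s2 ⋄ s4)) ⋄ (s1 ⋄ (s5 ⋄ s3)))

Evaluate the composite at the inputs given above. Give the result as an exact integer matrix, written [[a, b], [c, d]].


[[36, 40], [-114, -116]]

(s7 ⋄ s6) = [[-2, -2], [5, 3]]
(s2 ⋄ s4) = [[-4, -3], [2, 0]]
((s7 ⋄ s6) ⋄ (s2 ⋄ s4)) = [[4, 6], [-14, -15]]
(s5 ⋄ s3) = [[-2, -4], [-2, 0]]
(s1 ⋄ (s5 ⋄ s3)) = [[6, 4], [2, 4]]
(((s7 ⋄ s6) ⋄ (s2 ⋄ s4)) ⋄ (s1 ⋄ (s5 ⋄ s3))) = [[36, 40], [-114, -116]]


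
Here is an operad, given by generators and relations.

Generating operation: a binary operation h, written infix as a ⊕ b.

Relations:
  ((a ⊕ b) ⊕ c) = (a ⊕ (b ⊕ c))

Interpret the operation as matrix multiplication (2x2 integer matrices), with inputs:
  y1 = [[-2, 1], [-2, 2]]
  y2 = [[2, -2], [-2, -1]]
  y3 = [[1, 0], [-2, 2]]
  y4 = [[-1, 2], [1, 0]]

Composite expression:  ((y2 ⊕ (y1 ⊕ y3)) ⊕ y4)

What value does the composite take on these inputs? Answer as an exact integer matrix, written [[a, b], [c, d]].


[[-8, 8], [-22, 28]]


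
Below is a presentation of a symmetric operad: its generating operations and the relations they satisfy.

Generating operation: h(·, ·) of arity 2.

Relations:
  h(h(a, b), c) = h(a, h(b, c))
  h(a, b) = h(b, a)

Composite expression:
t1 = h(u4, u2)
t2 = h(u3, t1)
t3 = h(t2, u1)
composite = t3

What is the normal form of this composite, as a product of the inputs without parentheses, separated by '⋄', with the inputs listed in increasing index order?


u1 ⋄ u2 ⋄ u3 ⋄ u4

Key point: h commutes, so take the u-inputs in any fixed order.
h(u4, u2) reduces to u4 ⋄ u2
h(u3, h(u4, u2)) reduces to u3 ⋄ u4 ⋄ u2
h(h(u3, h(u4, u2)), u1) reduces to u3 ⋄ u4 ⋄ u2 ⋄ u1
sorting the factors by input index: u1 ⋄ u2 ⋄ u3 ⋄ u4


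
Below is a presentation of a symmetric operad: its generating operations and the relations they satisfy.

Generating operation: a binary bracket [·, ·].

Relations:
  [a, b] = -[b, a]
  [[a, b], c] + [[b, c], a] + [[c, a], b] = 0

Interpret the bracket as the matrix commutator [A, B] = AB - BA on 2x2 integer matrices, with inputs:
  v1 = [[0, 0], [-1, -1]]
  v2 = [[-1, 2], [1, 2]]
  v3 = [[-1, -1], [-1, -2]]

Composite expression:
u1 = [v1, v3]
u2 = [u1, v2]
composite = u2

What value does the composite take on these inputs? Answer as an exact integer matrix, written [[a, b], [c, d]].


[v1, v3] = [[-1, -1], [0, 1]]
[[v1, v3], v2] = [[-1, -7], [2, 1]]

[[-1, -7], [2, 1]]


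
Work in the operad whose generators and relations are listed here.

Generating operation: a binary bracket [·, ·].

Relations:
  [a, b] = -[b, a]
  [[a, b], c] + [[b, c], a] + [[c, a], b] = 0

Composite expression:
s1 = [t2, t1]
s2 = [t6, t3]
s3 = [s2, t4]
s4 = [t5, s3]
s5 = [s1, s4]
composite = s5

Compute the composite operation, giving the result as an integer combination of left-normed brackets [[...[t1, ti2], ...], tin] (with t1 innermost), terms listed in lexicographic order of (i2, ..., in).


-[[[[[t1, t2], t3], t6], t4], t5] + [[[[[t1, t2], t4], t3], t6], t5] - [[[[[t1, t2], t4], t6], t3], t5] + [[[[[t1, t2], t5], t3], t6], t4] - [[[[[t1, t2], t5], t4], t3], t6] + [[[[[t1, t2], t5], t4], t6], t3] - [[[[[t1, t2], t5], t6], t3], t4] + [[[[[t1, t2], t6], t3], t4], t5]

Left-normed coefficients sit on the t1-initial expansion words.
Composite bracket: [[t2, t1], [t5, [[t6, t3], t4]]]
Applying ab - ba throughout gives 32 signed words (2^5 = 32).
Coefficients come from the t1-initial words:
  t1t2t3t6t4t5 appears with sign -1, giving the term -[[[[[t1, t2], t3], t6], t4], t5]
  t1t2t4t3t6t5 appears with sign +1, giving the term +[[[[[t1, t2], t4], t3], t6], t5]
  t1t2t4t6t3t5 appears with sign -1, giving the term -[[[[[t1, t2], t4], t6], t3], t5]
  t1t2t5t3t6t4 appears with sign +1, giving the term +[[[[[t1, t2], t5], t3], t6], t4]
  t1t2t5t4t3t6 appears with sign -1, giving the term -[[[[[t1, t2], t5], t4], t3], t6]
  t1t2t5t4t6t3 appears with sign +1, giving the term +[[[[[t1, t2], t5], t4], t6], t3]
  t1t2t5t6t3t4 appears with sign -1, giving the term -[[[[[t1, t2], t5], t6], t3], t4]
  t1t2t6t3t4t5 appears with sign +1, giving the term +[[[[[t1, t2], t6], t3], t4], t5]


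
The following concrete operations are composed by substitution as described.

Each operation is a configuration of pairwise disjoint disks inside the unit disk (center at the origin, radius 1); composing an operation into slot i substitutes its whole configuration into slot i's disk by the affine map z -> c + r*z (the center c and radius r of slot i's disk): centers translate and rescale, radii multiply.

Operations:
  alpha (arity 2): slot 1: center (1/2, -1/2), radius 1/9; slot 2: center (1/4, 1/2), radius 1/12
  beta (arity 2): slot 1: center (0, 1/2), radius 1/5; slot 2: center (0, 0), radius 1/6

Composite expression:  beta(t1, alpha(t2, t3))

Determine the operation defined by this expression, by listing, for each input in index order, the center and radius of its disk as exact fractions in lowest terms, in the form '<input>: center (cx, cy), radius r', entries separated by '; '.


t1: center (0, 1/2), radius 1/5; t2: center (1/12, -1/12), radius 1/54; t3: center (1/24, 1/12), radius 1/72

Each t-disk chains the slot maps above it in beta; radii multiply.
for t1, the 1-step affine chain lands on center (0, 1/2), radius 1/5
for t2, the 2-step affine chain lands on center (1/12, -1/12), radius 1/54
for t3, the 2-step affine chain lands on center (1/24, 1/12), radius 1/72


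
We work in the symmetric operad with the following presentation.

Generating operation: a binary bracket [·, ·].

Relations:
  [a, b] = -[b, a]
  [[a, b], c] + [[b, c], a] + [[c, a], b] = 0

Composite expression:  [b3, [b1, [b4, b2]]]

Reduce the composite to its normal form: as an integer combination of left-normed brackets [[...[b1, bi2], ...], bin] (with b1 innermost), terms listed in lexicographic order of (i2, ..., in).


Left-normed coefficients sit on the b1-initial expansion words.
Composite bracket: [b3, [b1, [b4, b2]]]
Under [a, b] = ab - ba we get 8 signed associative words (2^3 = 8).
Keep just the words that open with b1:
  the word b1b2b4b3 carries sign +1 and contributes +[[[b1, b2], b4], b3]
  the word b1b4b2b3 carries sign -1 and contributes -[[[b1, b4], b2], b3]

[[[b1, b2], b4], b3] - [[[b1, b4], b2], b3]


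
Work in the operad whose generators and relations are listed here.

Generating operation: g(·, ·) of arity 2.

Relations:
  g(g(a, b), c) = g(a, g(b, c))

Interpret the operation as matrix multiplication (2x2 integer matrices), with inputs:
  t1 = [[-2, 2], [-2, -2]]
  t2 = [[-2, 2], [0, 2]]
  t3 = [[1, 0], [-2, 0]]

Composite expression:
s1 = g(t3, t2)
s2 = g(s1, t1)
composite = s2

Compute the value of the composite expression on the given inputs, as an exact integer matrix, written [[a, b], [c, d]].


[[0, -8], [0, 16]]

g(t3, t2) = [[-2, 2], [4, -4]]
g(g(t3, t2), t1) = [[0, -8], [0, 16]]


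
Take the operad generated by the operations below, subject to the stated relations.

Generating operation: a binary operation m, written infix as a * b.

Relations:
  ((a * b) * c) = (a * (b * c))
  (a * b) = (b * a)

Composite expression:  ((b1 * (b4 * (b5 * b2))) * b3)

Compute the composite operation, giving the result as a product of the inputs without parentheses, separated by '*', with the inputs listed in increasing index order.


b1 * b2 * b3 * b4 * b5

Key point: m commutes, so take the b-inputs in any fixed order.
(b5 * b2) linearizes to b5 * b2
(b4 * (b5 * b2)) linearizes to b4 * b5 * b2
(b1 * (b4 * (b5 * b2))) linearizes to b1 * b4 * b5 * b2
((b1 * (b4 * (b5 * b2))) * b3) linearizes to b1 * b4 * b5 * b2 * b3
commutativity sorts the factors: b1 * b2 * b3 * b4 * b5


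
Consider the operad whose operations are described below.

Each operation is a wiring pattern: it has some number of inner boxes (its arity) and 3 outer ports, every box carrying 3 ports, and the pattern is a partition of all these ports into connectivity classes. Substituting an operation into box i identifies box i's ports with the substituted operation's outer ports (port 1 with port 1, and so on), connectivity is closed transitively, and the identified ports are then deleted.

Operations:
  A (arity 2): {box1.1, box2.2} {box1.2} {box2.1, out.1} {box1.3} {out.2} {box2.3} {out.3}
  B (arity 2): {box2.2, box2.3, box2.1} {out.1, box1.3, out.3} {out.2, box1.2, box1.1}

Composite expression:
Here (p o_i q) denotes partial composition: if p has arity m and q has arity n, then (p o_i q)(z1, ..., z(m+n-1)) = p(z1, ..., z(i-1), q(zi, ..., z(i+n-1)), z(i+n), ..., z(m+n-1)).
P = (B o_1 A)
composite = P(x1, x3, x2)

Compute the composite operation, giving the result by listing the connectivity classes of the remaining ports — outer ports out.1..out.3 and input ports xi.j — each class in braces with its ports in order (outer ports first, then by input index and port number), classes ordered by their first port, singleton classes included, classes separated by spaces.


{out.1, out.3} {out.2, x3.1} {x1.1, x3.2} {x1.2} {x1.3} {x2.1, x2.2, x2.3} {x3.3}

Two ports join when wires chain via B-identified ports.
the subtree at A composes to {out.1, x3.1} {out.2} {out.3} {x1.1, x3.2} {x1.2} {x1.3} {x3.3} on (x1, x3); out.j = own outer ports
the subtree at B composes to {out.1, out.3} {out.2, x3.1} {x1.1, x3.2} {x1.2} {x1.3} {x2.1, x2.2, x2.3} {x3.3} on (x1, x3, x2); out.j = own outer ports


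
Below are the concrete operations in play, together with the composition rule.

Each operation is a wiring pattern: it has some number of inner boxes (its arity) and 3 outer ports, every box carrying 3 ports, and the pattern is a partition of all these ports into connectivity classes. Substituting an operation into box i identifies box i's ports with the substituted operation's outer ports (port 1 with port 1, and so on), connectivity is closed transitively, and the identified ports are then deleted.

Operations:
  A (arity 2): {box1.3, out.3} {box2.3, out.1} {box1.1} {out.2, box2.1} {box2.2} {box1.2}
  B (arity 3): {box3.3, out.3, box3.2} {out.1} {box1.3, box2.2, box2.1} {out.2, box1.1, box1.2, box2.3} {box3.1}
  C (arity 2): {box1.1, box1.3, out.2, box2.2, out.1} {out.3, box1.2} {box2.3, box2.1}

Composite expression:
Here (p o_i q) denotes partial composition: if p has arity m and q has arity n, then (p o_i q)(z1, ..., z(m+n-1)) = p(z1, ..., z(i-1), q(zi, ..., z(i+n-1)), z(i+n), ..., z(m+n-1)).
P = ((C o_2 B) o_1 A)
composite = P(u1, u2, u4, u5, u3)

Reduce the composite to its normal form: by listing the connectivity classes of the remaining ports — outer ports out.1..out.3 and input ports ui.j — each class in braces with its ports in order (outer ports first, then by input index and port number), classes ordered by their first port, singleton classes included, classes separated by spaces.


{out.1, out.2, u1.3, u2.3, u4.1, u4.2, u5.3} {out.3, u2.1} {u1.1} {u1.2} {u2.2} {u3.1} {u3.2, u3.3} {u4.3, u5.1, u5.2}

Connectivity passes through glued C-boundaries; trace each wire chain.
through A, on inputs (u1, u2): {out.1, u2.3} {out.2, u2.1} {out.3, u1.3} {u1.1} {u1.2} {u2.2} (out.j = stage outer ports)
through B, on inputs (u4, u5, u3): {out.1} {out.2, u4.1, u4.2, u5.3} {out.3, u3.2, u3.3} {u3.1} {u4.3, u5.1, u5.2} (out.j = stage outer ports)
through C, on inputs (u1, u2, u4, u5, u3): {out.1, out.2, u1.3, u2.3, u4.1, u4.2, u5.3} {out.3, u2.1} {u1.1} {u1.2} {u2.2} {u3.1} {u3.2, u3.3} {u4.3, u5.1, u5.2} (out.j = stage outer ports)


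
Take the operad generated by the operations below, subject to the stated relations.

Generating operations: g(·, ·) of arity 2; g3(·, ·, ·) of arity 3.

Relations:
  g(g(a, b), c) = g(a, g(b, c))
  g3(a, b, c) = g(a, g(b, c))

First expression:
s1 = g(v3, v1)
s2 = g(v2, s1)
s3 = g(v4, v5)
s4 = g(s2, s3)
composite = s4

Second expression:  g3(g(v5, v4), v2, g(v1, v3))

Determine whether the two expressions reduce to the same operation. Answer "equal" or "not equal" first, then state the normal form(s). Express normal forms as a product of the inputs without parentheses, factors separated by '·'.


not equal; first: v2 · v3 · v1 · v4 · v5; second: v5 · v4 · v2 · v1 · v3


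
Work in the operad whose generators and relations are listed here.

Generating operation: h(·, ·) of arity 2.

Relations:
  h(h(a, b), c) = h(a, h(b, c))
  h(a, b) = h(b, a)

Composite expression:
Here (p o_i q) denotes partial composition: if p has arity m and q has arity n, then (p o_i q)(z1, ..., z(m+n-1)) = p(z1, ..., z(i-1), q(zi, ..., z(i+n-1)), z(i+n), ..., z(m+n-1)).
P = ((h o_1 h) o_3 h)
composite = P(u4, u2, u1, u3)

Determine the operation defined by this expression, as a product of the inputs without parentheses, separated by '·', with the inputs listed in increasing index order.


u1 · u2 · u3 · u4


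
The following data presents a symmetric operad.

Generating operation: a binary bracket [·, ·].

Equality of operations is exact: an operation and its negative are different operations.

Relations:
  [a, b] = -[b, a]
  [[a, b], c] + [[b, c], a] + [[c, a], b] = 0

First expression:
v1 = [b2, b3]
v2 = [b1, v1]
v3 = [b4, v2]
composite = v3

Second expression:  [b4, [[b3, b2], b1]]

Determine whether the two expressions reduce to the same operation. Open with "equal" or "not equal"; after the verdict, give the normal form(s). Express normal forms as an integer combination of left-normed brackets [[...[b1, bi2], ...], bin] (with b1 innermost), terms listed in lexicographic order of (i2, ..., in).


The first expression reduces to -[[[b1, b2], b3], b4] + [[[b1, b3], b2], b4]
The second expression reduces to -[[[b1, b2], b3], b4] + [[[b1, b3], b2], b4]
Same normal form: equal.

equal; the common form is -[[[b1, b2], b3], b4] + [[[b1, b3], b2], b4]


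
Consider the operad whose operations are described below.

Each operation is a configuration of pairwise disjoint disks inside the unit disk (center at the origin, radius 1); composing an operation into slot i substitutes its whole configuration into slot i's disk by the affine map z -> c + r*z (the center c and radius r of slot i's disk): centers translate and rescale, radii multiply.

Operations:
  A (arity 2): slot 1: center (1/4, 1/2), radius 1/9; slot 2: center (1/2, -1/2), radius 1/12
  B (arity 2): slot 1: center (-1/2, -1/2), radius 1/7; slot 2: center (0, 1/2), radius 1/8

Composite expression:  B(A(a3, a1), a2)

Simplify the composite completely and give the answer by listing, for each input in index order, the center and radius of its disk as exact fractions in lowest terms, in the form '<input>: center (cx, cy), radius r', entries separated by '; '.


Nesting under B composes maps z -> c + r*z down each a-path.
for a3, the 2-step affine chain lands on center (-13/28, -3/7), radius 1/63
for a1, the 2-step affine chain lands on center (-3/7, -4/7), radius 1/84
for a2, the 1-step affine chain lands on center (0, 1/2), radius 1/8

a1: center (-3/7, -4/7), radius 1/84; a2: center (0, 1/2), radius 1/8; a3: center (-13/28, -3/7), radius 1/63


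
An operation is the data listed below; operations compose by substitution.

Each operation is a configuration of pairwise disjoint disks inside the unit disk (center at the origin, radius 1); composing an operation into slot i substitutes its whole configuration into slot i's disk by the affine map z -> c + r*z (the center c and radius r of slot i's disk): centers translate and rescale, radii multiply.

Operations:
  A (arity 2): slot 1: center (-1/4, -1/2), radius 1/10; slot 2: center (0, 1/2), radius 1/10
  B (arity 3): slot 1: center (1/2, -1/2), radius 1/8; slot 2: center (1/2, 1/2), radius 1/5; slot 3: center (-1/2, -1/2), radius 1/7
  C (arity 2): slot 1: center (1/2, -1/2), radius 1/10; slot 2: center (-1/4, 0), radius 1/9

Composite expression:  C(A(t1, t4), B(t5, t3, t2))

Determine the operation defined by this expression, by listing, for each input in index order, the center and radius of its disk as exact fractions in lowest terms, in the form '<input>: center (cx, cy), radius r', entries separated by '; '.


t1: center (19/40, -11/20), radius 1/100; t2: center (-11/36, -1/18), radius 1/63; t3: center (-7/36, 1/18), radius 1/45; t4: center (1/2, -9/20), radius 1/100; t5: center (-7/36, -1/18), radius 1/72

Below C, radii multiply path by path; the t-disk centers shift.
for t1, the 2-step affine chain lands on center (19/40, -11/20), radius 1/100
for t4, the 2-step affine chain lands on center (1/2, -9/20), radius 1/100
for t5, the 2-step affine chain lands on center (-7/36, -1/18), radius 1/72
for t3, the 2-step affine chain lands on center (-7/36, 1/18), radius 1/45
for t2, the 2-step affine chain lands on center (-11/36, -1/18), radius 1/63


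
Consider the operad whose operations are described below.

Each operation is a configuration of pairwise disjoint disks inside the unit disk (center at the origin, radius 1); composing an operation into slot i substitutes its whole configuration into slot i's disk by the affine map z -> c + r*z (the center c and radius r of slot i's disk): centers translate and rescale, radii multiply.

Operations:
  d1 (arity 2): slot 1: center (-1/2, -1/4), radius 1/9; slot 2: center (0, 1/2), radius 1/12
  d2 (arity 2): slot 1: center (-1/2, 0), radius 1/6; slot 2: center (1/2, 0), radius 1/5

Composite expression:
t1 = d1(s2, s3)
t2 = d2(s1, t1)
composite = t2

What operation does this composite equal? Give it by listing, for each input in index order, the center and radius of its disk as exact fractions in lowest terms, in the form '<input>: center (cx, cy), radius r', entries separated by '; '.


Follow each s-input down from d2: c' goes to c + r*c', radius to r*r'.
s1: after 1 affine step, its disk has center (-1/2, 0), radius 1/6
s2: after 2 affine steps, its disk has center (2/5, -1/20), radius 1/45
s3: after 2 affine steps, its disk has center (1/2, 1/10), radius 1/60

s1: center (-1/2, 0), radius 1/6; s2: center (2/5, -1/20), radius 1/45; s3: center (1/2, 1/10), radius 1/60


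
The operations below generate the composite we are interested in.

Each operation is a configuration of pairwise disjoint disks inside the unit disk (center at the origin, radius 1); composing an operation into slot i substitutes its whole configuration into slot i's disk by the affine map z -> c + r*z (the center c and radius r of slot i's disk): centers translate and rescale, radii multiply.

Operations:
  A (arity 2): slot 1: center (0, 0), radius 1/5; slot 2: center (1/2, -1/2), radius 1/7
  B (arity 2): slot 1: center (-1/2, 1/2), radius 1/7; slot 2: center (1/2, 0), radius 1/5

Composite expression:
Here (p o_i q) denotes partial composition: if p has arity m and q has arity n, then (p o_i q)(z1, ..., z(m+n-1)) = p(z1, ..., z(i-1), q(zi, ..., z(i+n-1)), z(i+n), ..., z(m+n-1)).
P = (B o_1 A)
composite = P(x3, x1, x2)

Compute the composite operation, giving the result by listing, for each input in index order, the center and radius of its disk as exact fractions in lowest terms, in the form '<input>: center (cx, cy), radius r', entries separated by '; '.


x1: center (-3/7, 3/7), radius 1/49; x2: center (1/2, 0), radius 1/5; x3: center (-1/2, 1/2), radius 1/35

Only the slot chain above each x matters under B; compose those maps.
input x3: applying the 2 nested substitutions gives center (-1/2, 1/2), radius 1/35
input x1: applying the 2 nested substitutions gives center (-3/7, 3/7), radius 1/49
input x2: applying the 1 nested substitution gives center (1/2, 0), radius 1/5


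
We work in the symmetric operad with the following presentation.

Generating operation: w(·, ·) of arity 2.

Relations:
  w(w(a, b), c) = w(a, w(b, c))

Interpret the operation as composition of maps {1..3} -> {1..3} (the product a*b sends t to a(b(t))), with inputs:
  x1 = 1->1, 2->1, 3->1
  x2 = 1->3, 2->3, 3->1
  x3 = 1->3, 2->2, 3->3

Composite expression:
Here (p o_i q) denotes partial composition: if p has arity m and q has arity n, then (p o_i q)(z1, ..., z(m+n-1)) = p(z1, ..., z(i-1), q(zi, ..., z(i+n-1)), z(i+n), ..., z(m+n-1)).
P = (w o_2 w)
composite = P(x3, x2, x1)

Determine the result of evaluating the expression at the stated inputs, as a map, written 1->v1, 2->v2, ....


1->3, 2->3, 3->3

w(x2, x1) = 1->3, 2->3, 3->3
w(x3, w(x2, x1)) = 1->3, 2->3, 3->3


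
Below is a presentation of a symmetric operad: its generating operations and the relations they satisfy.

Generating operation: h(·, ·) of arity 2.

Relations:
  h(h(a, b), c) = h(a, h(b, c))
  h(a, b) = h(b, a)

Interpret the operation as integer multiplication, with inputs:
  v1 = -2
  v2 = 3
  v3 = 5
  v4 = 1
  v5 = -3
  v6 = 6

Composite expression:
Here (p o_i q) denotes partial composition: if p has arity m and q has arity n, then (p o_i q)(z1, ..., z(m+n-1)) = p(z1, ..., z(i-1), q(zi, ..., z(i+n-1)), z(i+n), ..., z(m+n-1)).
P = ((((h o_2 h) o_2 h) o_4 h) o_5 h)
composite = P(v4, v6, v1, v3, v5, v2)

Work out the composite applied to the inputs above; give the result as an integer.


540

h(v6, v1) = -12
h(v5, v2) = -9
h(v3, h(v5, v2)) = -45
h(h(v6, v1), h(v3, h(v5, v2))) = 540
h(v4, h(h(v6, v1), h(v3, h(v5, v2)))) = 540


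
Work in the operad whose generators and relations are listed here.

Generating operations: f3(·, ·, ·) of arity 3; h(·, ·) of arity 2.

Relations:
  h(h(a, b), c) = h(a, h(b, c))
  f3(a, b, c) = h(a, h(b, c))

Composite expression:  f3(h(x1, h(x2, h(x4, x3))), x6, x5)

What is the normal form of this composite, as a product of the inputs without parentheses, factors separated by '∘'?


x1 ∘ x2 ∘ x4 ∘ x3 ∘ x6 ∘ x5

Key point: f3 is associative — brackets drop, the x-order remains.
h(x4, x3) linearizes to x4 ∘ x3
h(x2, h(x4, x3)) linearizes to x2 ∘ x4 ∘ x3
h(x1, h(x2, h(x4, x3))) linearizes to x1 ∘ x2 ∘ x4 ∘ x3
f3(h(x1, h(x2, h(x4, x3))), x6, x5) linearizes to x1 ∘ x2 ∘ x4 ∘ x3 ∘ x6 ∘ x5


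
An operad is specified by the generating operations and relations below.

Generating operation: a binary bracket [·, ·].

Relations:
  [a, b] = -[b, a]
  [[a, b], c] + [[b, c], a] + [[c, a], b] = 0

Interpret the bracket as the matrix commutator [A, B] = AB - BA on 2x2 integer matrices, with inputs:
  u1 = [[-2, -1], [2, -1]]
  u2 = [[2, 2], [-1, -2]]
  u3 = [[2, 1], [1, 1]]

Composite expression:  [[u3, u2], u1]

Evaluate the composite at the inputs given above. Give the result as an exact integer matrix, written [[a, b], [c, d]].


[[1, 4], [7, -1]]

[u3, u2] = [[-3, -2], [5, 3]]
[[u3, u2], u1] = [[1, 4], [7, -1]]


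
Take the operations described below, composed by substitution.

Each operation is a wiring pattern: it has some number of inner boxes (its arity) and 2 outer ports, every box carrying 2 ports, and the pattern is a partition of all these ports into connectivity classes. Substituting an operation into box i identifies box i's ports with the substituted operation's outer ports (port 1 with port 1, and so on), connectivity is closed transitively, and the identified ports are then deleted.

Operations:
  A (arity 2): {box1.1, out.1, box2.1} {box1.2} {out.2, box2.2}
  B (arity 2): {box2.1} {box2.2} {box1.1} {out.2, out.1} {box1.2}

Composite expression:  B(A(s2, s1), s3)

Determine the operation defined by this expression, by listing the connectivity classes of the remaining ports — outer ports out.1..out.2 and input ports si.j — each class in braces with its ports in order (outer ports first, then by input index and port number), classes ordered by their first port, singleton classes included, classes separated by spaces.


{out.1, out.2} {s1.1, s2.1} {s1.2} {s2.2} {s3.1} {s3.2}

Two ports join when wires chain via B-identified ports.
stage A: inputs (s2, s1), connectivity {out.1, s1.1, s2.1} {out.2, s1.2} {s2.2}, out.j its boundary
stage B: inputs (s2, s1, s3), connectivity {out.1, out.2} {s1.1, s2.1} {s1.2} {s2.2} {s3.1} {s3.2}, out.j its boundary


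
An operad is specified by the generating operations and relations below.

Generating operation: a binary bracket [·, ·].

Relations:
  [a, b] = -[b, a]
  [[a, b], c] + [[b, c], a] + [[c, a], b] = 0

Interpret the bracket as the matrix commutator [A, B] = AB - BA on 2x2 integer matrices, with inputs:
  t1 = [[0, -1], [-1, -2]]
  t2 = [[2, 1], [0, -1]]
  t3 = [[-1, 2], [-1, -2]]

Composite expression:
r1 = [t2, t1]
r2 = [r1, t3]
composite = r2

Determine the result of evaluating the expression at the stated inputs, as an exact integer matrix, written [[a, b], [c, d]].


[[-1, 1], [1, 1]]

[t2, t1] = [[-1, -5], [3, 1]]
[[t2, t1], t3] = [[-1, 1], [1, 1]]


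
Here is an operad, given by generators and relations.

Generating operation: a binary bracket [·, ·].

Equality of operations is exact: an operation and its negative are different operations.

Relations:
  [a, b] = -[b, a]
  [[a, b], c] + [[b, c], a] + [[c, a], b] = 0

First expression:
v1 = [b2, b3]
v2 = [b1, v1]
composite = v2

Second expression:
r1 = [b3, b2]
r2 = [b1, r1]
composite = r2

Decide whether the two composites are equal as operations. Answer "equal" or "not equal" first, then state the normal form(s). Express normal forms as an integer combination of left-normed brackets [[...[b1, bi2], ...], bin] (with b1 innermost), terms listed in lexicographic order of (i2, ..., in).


not equal: they reduce to [[b1, b2], b3] - [[b1, b3], b2] and -[[b1, b2], b3] + [[b1, b3], b2]

Normal form of the first expression: [[b1, b2], b3] - [[b1, b3], b2]
Normal form of the second expression: -[[b1, b2], b3] + [[b1, b3], b2]
Different reductions; not equal.


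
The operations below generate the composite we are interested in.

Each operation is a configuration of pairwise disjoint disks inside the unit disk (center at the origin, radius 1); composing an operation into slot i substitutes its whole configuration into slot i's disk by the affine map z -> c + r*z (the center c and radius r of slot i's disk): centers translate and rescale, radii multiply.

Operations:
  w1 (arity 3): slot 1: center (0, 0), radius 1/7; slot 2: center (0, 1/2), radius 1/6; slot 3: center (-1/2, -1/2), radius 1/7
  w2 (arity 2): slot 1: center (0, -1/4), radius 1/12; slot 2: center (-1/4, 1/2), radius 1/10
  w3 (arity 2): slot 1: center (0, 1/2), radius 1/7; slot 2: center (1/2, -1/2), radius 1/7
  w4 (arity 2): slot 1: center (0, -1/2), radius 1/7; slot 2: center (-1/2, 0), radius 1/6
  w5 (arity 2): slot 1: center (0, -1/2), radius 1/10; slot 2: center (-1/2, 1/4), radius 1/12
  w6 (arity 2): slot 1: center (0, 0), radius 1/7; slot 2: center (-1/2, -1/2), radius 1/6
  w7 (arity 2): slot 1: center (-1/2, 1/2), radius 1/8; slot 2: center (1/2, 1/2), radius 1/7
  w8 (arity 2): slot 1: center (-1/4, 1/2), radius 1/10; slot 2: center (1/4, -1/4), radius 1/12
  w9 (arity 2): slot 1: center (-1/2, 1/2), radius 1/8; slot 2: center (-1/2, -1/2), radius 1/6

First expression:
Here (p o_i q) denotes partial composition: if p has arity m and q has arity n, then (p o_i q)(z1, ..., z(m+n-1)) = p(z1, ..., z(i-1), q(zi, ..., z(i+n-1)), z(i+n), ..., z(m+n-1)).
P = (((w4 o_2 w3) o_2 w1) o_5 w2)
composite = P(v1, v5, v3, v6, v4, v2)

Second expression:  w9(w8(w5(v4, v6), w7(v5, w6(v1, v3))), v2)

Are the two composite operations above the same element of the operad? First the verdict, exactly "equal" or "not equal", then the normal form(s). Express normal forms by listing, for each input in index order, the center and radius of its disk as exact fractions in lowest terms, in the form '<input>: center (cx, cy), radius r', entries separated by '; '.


not equal; first: v1: center (0, -1/2), radius 1/7; v2: center (-71/168, -1/14), radius 1/420; v3: center (-1/2, 2/21), radius 1/252; v4: center (-5/12, -5/56), radius 1/504; v5: center (-1/2, 1/12), radius 1/294; v6: center (-43/84, 1/14), radius 1/294; second: v1: center (-89/192, 91/192), radius 1/4704; v2: center (-1/2, -1/2), radius 1/6; v3: center (-13/28, 53/112), radius 1/4032; v4: center (-17/32, 89/160), radius 1/800; v5: center (-91/192, 91/192), radius 1/768; v6: center (-43/80, 181/320), radius 1/960

Reducing the first expression gives v1: center (0, -1/2), radius 1/7; v2: center (-71/168, -1/14), radius 1/420; v3: center (-1/2, 2/21), radius 1/252; v4: center (-5/12, -5/56), radius 1/504; v5: center (-1/2, 1/12), radius 1/294; v6: center (-43/84, 1/14), radius 1/294
Reducing the second expression gives v1: center (-89/192, 91/192), radius 1/4704; v2: center (-1/2, -1/2), radius 1/6; v3: center (-13/28, 53/112), radius 1/4032; v4: center (-17/32, 89/160), radius 1/800; v5: center (-91/192, 91/192), radius 1/768; v6: center (-43/80, 181/320), radius 1/960
Different reductions; not equal.


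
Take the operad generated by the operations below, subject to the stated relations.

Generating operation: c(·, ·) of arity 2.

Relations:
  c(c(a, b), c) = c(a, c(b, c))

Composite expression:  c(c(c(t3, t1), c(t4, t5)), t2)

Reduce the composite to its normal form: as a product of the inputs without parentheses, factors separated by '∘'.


t3 ∘ t1 ∘ t4 ∘ t5 ∘ t2

Associativity of c dissolves the nesting; only the t-input order survives.
c(t3, t1) flattens to t3 ∘ t1
c(t4, t5) flattens to t4 ∘ t5
c(c(t3, t1), c(t4, t5)) flattens to t3 ∘ t1 ∘ t4 ∘ t5
c(c(c(t3, t1), c(t4, t5)), t2) flattens to t3 ∘ t1 ∘ t4 ∘ t5 ∘ t2


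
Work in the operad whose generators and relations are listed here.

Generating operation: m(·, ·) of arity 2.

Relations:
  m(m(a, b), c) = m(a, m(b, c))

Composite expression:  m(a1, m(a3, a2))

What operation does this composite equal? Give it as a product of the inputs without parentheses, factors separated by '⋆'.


a1 ⋆ a3 ⋆ a2

Under associativity of m, the answer is the a's in reading order.
m(a3, a2) spells out as a3 ⋆ a2
m(a1, m(a3, a2)) spells out as a1 ⋆ a3 ⋆ a2


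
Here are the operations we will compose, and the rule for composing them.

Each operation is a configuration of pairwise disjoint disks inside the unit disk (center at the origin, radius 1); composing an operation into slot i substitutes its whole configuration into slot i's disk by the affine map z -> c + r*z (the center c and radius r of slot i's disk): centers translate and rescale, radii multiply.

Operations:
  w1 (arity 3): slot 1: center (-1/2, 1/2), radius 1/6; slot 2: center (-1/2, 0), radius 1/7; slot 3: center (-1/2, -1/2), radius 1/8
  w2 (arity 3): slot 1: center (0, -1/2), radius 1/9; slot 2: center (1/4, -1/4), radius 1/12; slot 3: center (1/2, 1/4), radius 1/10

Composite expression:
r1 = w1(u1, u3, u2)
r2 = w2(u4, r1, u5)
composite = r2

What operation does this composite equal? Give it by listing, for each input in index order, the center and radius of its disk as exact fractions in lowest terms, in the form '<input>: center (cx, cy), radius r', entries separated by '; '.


u1: center (5/24, -5/24), radius 1/72; u2: center (5/24, -7/24), radius 1/96; u3: center (5/24, -1/4), radius 1/84; u4: center (0, -1/2), radius 1/9; u5: center (1/2, 1/4), radius 1/10


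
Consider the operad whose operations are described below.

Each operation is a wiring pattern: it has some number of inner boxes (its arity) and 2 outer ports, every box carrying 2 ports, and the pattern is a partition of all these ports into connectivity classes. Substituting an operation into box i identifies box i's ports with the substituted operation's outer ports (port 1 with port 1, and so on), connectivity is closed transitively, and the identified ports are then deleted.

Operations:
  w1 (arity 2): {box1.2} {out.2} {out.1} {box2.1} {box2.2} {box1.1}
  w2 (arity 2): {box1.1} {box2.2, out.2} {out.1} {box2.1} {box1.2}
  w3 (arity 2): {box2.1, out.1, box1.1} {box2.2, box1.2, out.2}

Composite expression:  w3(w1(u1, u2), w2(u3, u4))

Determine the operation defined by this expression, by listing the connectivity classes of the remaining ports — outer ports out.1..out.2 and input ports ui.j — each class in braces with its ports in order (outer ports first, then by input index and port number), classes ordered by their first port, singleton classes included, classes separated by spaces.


{out.1} {out.2, u4.2} {u1.1} {u1.2} {u2.1} {u2.2} {u3.1} {u3.2} {u4.1}

After gluing at w3, chains via deleted ports link the u-ports.
the subtree at w1 composes to {out.1} {out.2} {u1.1} {u1.2} {u2.1} {u2.2} on (u1, u2); out.j = own outer ports
the subtree at w2 composes to {out.1} {out.2, u4.2} {u3.1} {u3.2} {u4.1} on (u3, u4); out.j = own outer ports
the subtree at w3 composes to {out.1} {out.2, u4.2} {u1.1} {u1.2} {u2.1} {u2.2} {u3.1} {u3.2} {u4.1} on (u1, u2, u3, u4); out.j = own outer ports


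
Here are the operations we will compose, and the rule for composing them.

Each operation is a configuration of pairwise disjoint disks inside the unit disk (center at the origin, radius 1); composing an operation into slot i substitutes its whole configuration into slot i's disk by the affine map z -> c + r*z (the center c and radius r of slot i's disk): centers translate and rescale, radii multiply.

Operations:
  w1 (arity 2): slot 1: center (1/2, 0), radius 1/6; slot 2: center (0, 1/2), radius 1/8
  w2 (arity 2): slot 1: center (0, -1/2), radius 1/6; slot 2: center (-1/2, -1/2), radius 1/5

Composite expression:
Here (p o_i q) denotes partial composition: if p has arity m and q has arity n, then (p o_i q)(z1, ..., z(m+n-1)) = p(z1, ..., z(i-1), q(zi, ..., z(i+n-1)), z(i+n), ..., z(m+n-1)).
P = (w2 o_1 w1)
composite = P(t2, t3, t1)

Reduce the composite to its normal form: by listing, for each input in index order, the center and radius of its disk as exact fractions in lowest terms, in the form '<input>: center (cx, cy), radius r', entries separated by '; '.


t1: center (-1/2, -1/2), radius 1/5; t2: center (1/12, -1/2), radius 1/36; t3: center (0, -5/12), radius 1/48


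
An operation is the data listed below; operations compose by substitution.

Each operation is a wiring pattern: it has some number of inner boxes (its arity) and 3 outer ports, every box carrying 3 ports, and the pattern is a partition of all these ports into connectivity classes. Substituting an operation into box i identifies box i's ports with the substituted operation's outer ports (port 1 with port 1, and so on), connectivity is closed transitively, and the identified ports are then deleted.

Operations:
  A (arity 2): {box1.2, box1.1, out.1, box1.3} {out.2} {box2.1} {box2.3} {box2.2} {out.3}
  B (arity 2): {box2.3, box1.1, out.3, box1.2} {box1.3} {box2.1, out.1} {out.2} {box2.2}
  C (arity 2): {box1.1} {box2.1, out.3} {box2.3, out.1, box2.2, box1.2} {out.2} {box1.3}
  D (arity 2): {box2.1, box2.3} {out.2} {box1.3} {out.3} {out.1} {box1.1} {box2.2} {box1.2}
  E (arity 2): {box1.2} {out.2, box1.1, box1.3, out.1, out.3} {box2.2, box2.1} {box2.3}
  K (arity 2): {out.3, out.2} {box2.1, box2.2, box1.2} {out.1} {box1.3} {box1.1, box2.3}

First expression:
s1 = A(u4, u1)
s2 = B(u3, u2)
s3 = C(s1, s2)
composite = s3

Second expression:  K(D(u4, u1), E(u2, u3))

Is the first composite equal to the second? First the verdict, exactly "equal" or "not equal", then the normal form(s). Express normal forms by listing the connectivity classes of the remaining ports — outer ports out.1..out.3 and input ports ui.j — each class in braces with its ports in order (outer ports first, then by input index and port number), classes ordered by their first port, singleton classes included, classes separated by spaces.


In normal form, the first expression is {out.1, u2.3, u3.1, u3.2} {out.2} {out.3, u2.1} {u1.1} {u1.2} {u1.3} {u2.2} {u3.3} {u4.1, u4.2, u4.3}
In normal form, the second expression is {out.1} {out.2, out.3} {u1.1, u1.3} {u1.2} {u2.1, u2.3} {u2.2} {u3.1, u3.2} {u3.3} {u4.1} {u4.2} {u4.3}
No match — not equal.

not equal: they reduce to {out.1, u2.3, u3.1, u3.2} {out.2} {out.3, u2.1} {u1.1} {u1.2} {u1.3} {u2.2} {u3.3} {u4.1, u4.2, u4.3} and {out.1} {out.2, out.3} {u1.1, u1.3} {u1.2} {u2.1, u2.3} {u2.2} {u3.1, u3.2} {u3.3} {u4.1} {u4.2} {u4.3}


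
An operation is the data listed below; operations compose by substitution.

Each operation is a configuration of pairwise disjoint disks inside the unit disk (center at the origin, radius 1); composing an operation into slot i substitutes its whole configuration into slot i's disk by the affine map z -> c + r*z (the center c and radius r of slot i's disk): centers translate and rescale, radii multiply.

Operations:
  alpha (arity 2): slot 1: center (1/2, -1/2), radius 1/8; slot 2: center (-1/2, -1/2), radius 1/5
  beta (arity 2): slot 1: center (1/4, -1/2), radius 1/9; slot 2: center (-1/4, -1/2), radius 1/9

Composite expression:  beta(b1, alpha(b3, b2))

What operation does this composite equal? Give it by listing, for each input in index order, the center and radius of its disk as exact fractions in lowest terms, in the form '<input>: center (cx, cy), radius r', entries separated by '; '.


Each b-disk chains the slot maps above it in beta; radii multiply.
for b1, the 1-step affine chain lands on center (1/4, -1/2), radius 1/9
for b3, the 2-step affine chain lands on center (-7/36, -5/9), radius 1/72
for b2, the 2-step affine chain lands on center (-11/36, -5/9), radius 1/45

b1: center (1/4, -1/2), radius 1/9; b2: center (-11/36, -5/9), radius 1/45; b3: center (-7/36, -5/9), radius 1/72
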